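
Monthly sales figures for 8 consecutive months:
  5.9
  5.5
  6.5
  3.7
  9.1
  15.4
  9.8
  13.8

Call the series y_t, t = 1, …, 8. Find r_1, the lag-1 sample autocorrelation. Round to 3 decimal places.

0.339

Mean ȳ = (5.9 + 5.5 + 6.5 + 3.7 + 9.1 + 15.4 + 9.8 + 13.8)/8 = 8.7125
Deviations from mean: -2.8125, -3.2125, -2.2125, -5.0125, 0.3875, 6.6875, 1.0875, 5.0875
Numerator Σ_{t=1}^{7}(y_t−ȳ)(y_{t+1}−ȳ) = 40.6873
Denominator Σ(y_t−ȳ)² = 120.1888
r_1 = 40.6873 / 120.1888 = 0.339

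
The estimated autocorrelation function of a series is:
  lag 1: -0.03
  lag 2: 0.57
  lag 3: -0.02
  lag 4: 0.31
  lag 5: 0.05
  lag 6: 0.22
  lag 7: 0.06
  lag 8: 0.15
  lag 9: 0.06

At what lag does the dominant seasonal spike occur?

2

The largest autocorrelation is r_2 = 0.57, with weaker echoes at lags 4 (0.31), 6 (0.22) and 8 (0.15); the remaining lags stay at or below 0.06.
The dominant spike at lag 2 indicates a seasonal period of 2.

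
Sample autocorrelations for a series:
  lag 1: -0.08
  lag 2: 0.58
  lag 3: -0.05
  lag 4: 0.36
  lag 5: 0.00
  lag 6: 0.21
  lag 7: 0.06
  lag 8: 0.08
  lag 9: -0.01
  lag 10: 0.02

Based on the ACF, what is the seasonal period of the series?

The largest autocorrelation is r_2 = 0.58, with weaker echoes at lags 4 (0.36) and 6 (0.21); the remaining lags stay at or below 0.08.
The dominant spike at lag 2 indicates a seasonal period of 2.

2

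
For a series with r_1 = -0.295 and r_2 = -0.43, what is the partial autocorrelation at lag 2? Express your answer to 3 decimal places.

φ_{22} = (r_2 − r_1²) / (1 − r_1²)
r_1² = (-0.295)² = 0.087025
Numerator = -0.43 − 0.0870 = -0.5170; denominator = 1 − 0.0870 = 0.9130
φ_{22} = -0.5170 / 0.9130 = -0.566

-0.566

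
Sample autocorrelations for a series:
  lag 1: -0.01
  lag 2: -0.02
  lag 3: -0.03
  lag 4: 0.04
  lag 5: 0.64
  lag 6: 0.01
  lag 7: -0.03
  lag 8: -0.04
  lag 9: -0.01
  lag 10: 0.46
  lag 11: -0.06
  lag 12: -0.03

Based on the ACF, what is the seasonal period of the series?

5

The largest autocorrelation is r_5 = 0.64, with a weaker echo at lag 10 (0.46); the remaining lags stay at or below 0.04.
The dominant spike at lag 5 indicates a seasonal period of 5.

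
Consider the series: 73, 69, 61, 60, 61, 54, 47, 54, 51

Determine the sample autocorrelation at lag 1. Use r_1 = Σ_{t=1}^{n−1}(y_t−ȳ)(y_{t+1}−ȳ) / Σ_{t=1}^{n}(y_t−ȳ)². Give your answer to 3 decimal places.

Mean ȳ = (73 + 69 + 61 + 60 + 61 + 54 + 47 + 54 + 51)/9 = 58.8889
Numerator Σ_{t=1}^{8}(y_t−ȳ)(y_{t+1}−ȳ) = 313.2099
Denominator Σ(y_t−ȳ)² = 562.8889
r_1 = 313.2099 / 562.8889 = 0.556

0.556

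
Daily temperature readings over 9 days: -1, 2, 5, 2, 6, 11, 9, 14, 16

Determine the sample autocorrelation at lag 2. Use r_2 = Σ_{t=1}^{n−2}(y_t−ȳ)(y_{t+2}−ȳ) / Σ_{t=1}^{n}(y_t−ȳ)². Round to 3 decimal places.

Mean ȳ = (-1 + 2 + 5 + 2 + 6 + 11 + 9 + 14 + 16)/9 = 7.1111
Σ(y_t−ȳ)(y_{t+2}−ȳ) = (17.1235) + (26.1235) + (2.3457) + (-19.8765) + (-2.0988) + (26.7901) + (16.7901) = 67.1975
Denominator Σ(y_t−ȳ)² = 268.8889
r_2 = 67.1975 / 268.8889 = 0.250

0.250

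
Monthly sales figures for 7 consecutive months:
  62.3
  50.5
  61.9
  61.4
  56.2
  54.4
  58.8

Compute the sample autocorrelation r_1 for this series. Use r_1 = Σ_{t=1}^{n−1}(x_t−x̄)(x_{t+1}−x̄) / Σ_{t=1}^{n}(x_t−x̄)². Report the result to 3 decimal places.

Mean x̄ = (62.3 + 50.5 + 61.9 + 61.4 + 56.2 + 54.4 + 58.8)/7 = 57.9286
Deviations from mean: 4.3714, -7.4286, 3.9714, 3.4714, -1.7286, -3.5286, 0.8714
Numerator Σ_{t=1}^{6}(x_t−x̄)(x_{t+1}−x̄) = -51.1651
Denominator Σ(x_t−x̄)² = 118.3143
r_1 = -51.1651 / 118.3143 = -0.432

-0.432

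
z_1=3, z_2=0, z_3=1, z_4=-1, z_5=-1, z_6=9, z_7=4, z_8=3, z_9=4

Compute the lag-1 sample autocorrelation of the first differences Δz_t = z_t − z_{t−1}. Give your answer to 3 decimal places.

-0.365

First differences Δz: -3, 1, -2, 0, 10, -5, -1, 1
Mean of differences = 0.1250
Numerator Σ(Δz_t−Δz̄)(Δz_{t+1}−Δz̄) = -51.3906
Denominator Σ(Δz_t−Δz̄)² = 140.8750
r_1(Δz) = -51.3906 / 140.8750 = -0.365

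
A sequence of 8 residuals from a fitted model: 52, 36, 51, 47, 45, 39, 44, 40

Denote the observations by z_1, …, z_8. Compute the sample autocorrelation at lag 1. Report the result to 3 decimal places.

Mean z̄ = (52 + 36 + 51 + 47 + 45 + 39 + 44 + 40)/8 = 44.2500
Σ(z_t−z̄)(z_{t+1}−z̄) = (-63.9375) + (-55.6875) + (18.5625) + (2.0625) + (-3.9375) + (1.3125) + (1.0625) = -100.5625
Denominator Σ(z_t−z̄)² = 227.5000
r_1 = -100.5625 / 227.5000 = -0.442

-0.442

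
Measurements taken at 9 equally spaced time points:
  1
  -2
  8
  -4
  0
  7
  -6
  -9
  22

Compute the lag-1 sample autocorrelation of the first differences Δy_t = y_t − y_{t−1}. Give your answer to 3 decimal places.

-0.217

First differences Δy: -3, 10, -12, 4, 7, -13, -3, 31
Mean of differences = 2.6250
Numerator Σ(Δy_t−Δȳ)(Δy_{t+1}−Δȳ) = -303.5156
Denominator Σ(Δy_t−Δȳ)² = 1401.8750
r_1(Δy) = -303.5156 / 1401.8750 = -0.217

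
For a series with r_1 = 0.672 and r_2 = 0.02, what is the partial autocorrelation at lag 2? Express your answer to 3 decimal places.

φ_{22} = (r_2 − r_1²) / (1 − r_1²)
r_1² = (0.672)² = 0.451584
Numerator = 0.02 − 0.4516 = -0.4316; denominator = 1 − 0.4516 = 0.5484
φ_{22} = -0.4316 / 0.5484 = -0.787

-0.787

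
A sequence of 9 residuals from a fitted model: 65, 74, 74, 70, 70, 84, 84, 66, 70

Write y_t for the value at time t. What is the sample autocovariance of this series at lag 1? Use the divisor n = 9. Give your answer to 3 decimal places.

3.444

Mean ȳ = (65 + 74 + 74 + 70 + 70 + 84 + 84 + 66 + 70)/9 = 73.0000
Σ_{t=1}^{8}(y_t−ȳ)(y_{t+1}−ȳ) = 31.0000
γ_1 = 31.0000 / 9 = 3.444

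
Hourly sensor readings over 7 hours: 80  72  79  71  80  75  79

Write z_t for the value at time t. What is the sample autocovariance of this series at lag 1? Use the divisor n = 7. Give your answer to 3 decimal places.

-9.802

Mean z̄ = (80 + 72 + 79 + 71 + 80 + 75 + 79)/7 = 76.5714
Σ_{t=1}^{6}(z_t−z̄)(z_{t+1}−z̄) = -68.6122
γ_1 = -68.6122 / 7 = -9.802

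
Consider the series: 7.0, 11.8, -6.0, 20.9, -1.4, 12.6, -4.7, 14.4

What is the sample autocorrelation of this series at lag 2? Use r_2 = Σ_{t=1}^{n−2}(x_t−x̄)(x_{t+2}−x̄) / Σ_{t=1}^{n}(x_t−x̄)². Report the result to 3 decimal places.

0.579

Mean x̄ = (7.0 + 11.8 − 6.0 + 20.9 − 1.4 + 12.6 − 4.7 + 14.4)/8 = 6.8250
Numerator Σ_{t=1}^{6}(x_t−x̄)(x_{t+2}−x̄) = 393.0863
Denominator Σ(x_t−x̄)² = 678.5750
r_2 = 393.0863 / 678.5750 = 0.579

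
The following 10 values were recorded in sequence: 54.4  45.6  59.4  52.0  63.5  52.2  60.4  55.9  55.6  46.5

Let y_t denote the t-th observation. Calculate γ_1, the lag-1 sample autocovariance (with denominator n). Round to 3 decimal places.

-11.117

Mean ȳ = (54.4 + 45.6 + 59.4 + 52.0 + 63.5 + 52.2 + 60.4 + 55.9 + 55.6 + 46.5)/10 = 54.5500
Σ_{t=1}^{9}(y_t−ȳ)(y_{t+1}−ȳ) = -111.1725
γ_1 = -111.1725 / 10 = -11.117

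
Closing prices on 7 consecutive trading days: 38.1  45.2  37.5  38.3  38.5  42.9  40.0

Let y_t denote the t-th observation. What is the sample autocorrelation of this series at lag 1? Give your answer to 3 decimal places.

Mean ȳ = (38.1 + 45.2 + 37.5 + 38.3 + 38.5 + 42.9 + 40.0)/7 = 40.0714
Deviations from mean: -1.9714, 5.1286, -2.5714, -1.7714, -1.5714, 2.8286, -0.0714
Σ(y_t−ȳ)(y_{t+1}−ȳ) = (-10.1106) + (-13.1878) + (4.5551) + (2.7837) + (-4.4449) + (-0.2020) = -20.6065
Denominator Σ(y_t−ȳ)² = 50.4143
r_1 = -20.6065 / 50.4143 = -0.409

-0.409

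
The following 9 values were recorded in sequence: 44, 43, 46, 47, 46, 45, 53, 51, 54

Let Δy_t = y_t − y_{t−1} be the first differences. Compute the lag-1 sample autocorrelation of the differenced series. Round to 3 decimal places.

First differences Δy: -1, 3, 1, -1, -1, 8, -2, 3
Mean of differences = 1.2500
Numerator Σ(Δy_t−Δȳ)(Δy_{t+1}−Δȳ) = -41.5625
Denominator Σ(Δy_t−Δȳ)² = 77.5000
r_1(Δy) = -41.5625 / 77.5000 = -0.536

-0.536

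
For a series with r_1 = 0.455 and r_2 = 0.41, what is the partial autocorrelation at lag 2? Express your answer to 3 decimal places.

0.256

φ_{22} = (r_2 − r_1²) / (1 − r_1²)
r_1² = (0.455)² = 0.207025
Numerator = 0.41 − 0.2070 = 0.2030; denominator = 1 − 0.2070 = 0.7930
φ_{22} = 0.2030 / 0.7930 = 0.256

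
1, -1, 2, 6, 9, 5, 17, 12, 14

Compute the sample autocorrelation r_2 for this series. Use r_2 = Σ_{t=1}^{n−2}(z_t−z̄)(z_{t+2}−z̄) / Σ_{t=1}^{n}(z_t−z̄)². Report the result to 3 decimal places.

0.354

Mean z̄ = (1 − 1 + 2 + 6 + 9 + 5 + 17 + 12 + 14)/9 = 7.2222
Σ(z_t−z̄)(z_{t+2}−z̄) = (32.4938) + (10.0494) + (-9.2840) + (2.7160) + (17.3827) + (-10.6173) + (66.2716) = 109.0123
Denominator Σ(z_t−z̄)² = 307.5556
r_2 = 109.0123 / 307.5556 = 0.354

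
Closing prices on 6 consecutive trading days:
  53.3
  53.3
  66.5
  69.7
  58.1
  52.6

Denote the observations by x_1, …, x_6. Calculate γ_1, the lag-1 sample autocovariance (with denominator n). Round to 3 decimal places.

11.180

Mean x̄ = (53.3 + 53.3 + 66.5 + 69.7 + 58.1 + 52.6)/6 = 58.9167
Σ_{t=1}^{5}(x_t−x̄)(x_{t+1}−x̄) = 67.0797
γ_1 = 67.0797 / 6 = 11.180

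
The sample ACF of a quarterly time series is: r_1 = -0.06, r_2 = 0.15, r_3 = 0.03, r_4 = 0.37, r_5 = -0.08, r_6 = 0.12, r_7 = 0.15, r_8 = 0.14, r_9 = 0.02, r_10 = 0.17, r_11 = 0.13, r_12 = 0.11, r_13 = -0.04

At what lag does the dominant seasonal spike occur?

The largest autocorrelation is r_4 = 0.37; the remaining lags stay at or below 0.17.
The dominant spike at lag 4 indicates a seasonal period of 4.

4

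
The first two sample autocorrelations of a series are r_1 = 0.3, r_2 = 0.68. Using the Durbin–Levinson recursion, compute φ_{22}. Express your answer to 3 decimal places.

0.648

φ_{22} = (r_2 − r_1²) / (1 − r_1²)
r_1² = (0.3)² = 0.09
Numerator = 0.68 − 0.0900 = 0.5900; denominator = 1 − 0.0900 = 0.9100
φ_{22} = 0.5900 / 0.9100 = 0.648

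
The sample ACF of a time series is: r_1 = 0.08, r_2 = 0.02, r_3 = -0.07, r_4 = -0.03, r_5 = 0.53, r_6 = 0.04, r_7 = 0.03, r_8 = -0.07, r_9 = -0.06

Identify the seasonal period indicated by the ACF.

The largest autocorrelation is r_5 = 0.53; the remaining lags stay at or below 0.08.
The dominant spike at lag 5 indicates a seasonal period of 5.

5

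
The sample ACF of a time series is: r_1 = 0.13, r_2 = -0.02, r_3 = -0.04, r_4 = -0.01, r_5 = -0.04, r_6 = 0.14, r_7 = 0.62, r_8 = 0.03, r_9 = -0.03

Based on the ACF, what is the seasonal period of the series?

The largest autocorrelation is r_7 = 0.62; the remaining lags stay at or below 0.14.
The dominant spike at lag 7 indicates a seasonal period of 7.

7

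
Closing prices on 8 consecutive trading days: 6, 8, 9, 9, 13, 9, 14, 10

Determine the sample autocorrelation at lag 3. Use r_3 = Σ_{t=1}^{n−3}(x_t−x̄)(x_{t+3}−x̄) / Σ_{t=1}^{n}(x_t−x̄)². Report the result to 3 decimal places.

-0.099

Mean x̄ = (6 + 8 + 9 + 9 + 13 + 9 + 14 + 10)/8 = 9.7500
Deviations from mean: -3.7500, -1.7500, -0.7500, -0.7500, 3.2500, -0.7500, 4.2500, 0.2500
Σ(x_t−x̄)(x_{t+3}−x̄) = (2.8125) + (-5.6875) + (0.5625) + (-3.1875) + (0.8125) = -4.6875
Denominator Σ(x_t−x̄)² = 47.5000
r_3 = -4.6875 / 47.5000 = -0.099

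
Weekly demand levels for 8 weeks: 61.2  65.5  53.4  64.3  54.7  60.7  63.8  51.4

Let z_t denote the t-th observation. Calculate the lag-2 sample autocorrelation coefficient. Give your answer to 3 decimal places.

0.108

Mean z̄ = (61.2 + 65.5 + 53.4 + 64.3 + 54.7 + 60.7 + 63.8 + 51.4)/8 = 59.3750
Deviations from mean: 1.8250, 6.1250, -5.9750, 4.9250, -4.6750, 1.3250, 4.4250, -7.9750
Σ(z_t−z̄)(z_{t+2}−z̄) = (-10.9044) + (30.1656) + (27.9331) + (6.5256) + (-20.6869) + (-10.5669) = 22.4663
Denominator Σ(z_t−z̄)² = 207.5950
r_2 = 22.4663 / 207.5950 = 0.108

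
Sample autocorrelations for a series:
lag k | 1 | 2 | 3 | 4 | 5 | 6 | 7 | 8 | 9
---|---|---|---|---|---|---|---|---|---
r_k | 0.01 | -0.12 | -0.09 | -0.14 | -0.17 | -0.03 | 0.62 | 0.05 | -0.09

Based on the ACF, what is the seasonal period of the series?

The largest autocorrelation is r_7 = 0.62; the remaining lags stay at or below 0.05.
The dominant spike at lag 7 indicates a seasonal period of 7.

7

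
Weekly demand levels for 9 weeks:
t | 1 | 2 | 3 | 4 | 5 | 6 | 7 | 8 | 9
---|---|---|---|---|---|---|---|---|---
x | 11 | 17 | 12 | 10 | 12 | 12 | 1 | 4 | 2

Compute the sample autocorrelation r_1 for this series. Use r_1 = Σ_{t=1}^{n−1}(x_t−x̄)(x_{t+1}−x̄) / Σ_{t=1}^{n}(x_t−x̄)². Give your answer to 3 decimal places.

0.453

Mean x̄ = (11 + 17 + 12 + 10 + 12 + 12 + 1 + 4 + 2)/9 = 9.0000
Numerator Σ_{t=1}^{8}(x_t−x̄)(x_{t+1}−x̄) = 106.0000
Denominator Σ(x_t−x̄)² = 234.0000
r_1 = 106.0000 / 234.0000 = 0.453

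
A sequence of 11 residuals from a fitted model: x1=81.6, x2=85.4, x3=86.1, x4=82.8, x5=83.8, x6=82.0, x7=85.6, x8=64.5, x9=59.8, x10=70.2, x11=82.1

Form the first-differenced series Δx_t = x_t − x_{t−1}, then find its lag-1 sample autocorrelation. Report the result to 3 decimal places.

First differences Δx: 3.8, 0.7, -3.3, 1.0, -1.8, 3.6, -21.1, -4.7, 10.4, 11.9
Mean of differences = 0.0500
Numerator Σ(Δx_t−Δx̄)(Δx_{t+1}−Δx̄) = 87.6175
Denominator Σ(Δx_t−Δx̄)² = 760.0650
r_1(Δx) = 87.6175 / 760.0650 = 0.115

0.115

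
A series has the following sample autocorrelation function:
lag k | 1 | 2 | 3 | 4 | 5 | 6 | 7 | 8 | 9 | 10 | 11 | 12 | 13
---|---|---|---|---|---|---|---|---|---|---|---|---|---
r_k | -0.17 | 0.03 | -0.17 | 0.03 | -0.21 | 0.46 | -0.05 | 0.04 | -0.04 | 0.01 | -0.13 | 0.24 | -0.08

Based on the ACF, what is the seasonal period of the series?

6

The largest autocorrelation is r_6 = 0.46, with a weaker echo at lag 12 (0.24); the remaining lags stay at or below 0.04.
The dominant spike at lag 6 indicates a seasonal period of 6.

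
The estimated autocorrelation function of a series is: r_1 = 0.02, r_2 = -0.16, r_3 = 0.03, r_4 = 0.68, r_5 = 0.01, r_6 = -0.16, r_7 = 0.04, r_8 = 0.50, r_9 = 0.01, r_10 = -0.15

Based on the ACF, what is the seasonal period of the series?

4

The largest autocorrelation is r_4 = 0.68, with a weaker echo at lag 8 (0.50); the remaining lags stay at or below 0.04.
The dominant spike at lag 4 indicates a seasonal period of 4.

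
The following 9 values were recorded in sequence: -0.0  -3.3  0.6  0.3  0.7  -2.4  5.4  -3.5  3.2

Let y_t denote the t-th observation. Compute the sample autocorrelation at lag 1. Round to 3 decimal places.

-0.667

Mean ȳ = (-0.0 − 3.3 + 0.6 + 0.3 + 0.7 − 2.4 + 5.4 − 3.5 + 3.2)/9 = 0.1111
Numerator Σ_{t=1}^{8}(y_t−ȳ)(y_{t+1}−ȳ) = -46.0979
Denominator Σ(y_t−ȳ)² = 69.1289
r_1 = -46.0979 / 69.1289 = -0.667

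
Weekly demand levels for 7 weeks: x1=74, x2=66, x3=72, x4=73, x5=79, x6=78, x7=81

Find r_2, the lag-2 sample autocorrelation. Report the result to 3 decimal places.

Mean x̄ = (74 + 66 + 72 + 73 + 79 + 78 + 81)/7 = 74.7143
Deviations from mean: -0.7143, -8.7143, -2.7143, -1.7143, 4.2857, 3.2857, 6.2857
Σ(x_t−x̄)(x_{t+2}−x̄) = (1.9388) + (14.9388) + (-11.6327) + (-5.6327) + (26.9388) = 26.5510
Denominator Σ(x_t−x̄)² = 155.4286
r_2 = 26.5510 / 155.4286 = 0.171

0.171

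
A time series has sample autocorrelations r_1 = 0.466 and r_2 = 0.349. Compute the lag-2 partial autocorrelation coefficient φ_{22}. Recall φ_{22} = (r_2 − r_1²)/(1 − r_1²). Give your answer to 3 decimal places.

φ_{22} = (r_2 − r_1²) / (1 − r_1²)
r_1² = (0.466)² = 0.217156
Numerator = 0.349 − 0.2172 = 0.1318; denominator = 1 − 0.2172 = 0.7828
φ_{22} = 0.1318 / 0.7828 = 0.168

0.168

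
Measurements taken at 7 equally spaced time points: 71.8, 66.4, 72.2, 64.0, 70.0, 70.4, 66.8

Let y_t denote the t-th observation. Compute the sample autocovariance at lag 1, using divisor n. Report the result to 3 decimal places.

Mean ȳ = (71.8 + 66.4 + 72.2 + 64.0 + 70.0 + 70.4 + 66.8)/7 = 68.8000
Deviations: 3.0000, -2.4000, 3.4000, -4.8000, 1.2000, 1.6000, -2.0000
Σ_{t=1}^{6}(y_t−ȳ)(y_{t+1}−ȳ) = -38.7200
γ_1 = -38.7200 / 7 = -5.531

-5.531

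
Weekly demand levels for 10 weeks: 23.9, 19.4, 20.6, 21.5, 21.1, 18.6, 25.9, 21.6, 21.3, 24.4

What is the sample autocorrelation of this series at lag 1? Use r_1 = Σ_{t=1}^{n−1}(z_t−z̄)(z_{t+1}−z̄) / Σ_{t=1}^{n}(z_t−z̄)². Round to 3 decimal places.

-0.310

Mean z̄ = (23.9 + 19.4 + 20.6 + 21.5 + 21.1 + 18.6 + 25.9 + 21.6 + 21.3 + 24.4)/10 = 21.8300
Numerator Σ_{t=1}^{9}(z_t−z̄)(z_{t+1}−z̄) = -14.3589
Denominator Σ(z_t−z̄)² = 46.2810
r_1 = -14.3589 / 46.2810 = -0.310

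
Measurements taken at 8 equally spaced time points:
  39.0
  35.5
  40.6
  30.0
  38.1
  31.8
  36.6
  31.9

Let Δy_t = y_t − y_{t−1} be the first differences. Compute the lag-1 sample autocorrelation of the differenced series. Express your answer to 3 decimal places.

First differences Δy: -3.5, 5.1, -10.6, 8.1, -6.3, 4.8, -4.7
Mean of differences = -1.0143
Numerator Σ(Δy_t−Δȳ)(Δy_{t+1}−Δȳ) = -261.5131
Denominator Σ(Δy_t−Δȳ)² = 293.8486
r_1(Δy) = -261.5131 / 293.8486 = -0.890

-0.890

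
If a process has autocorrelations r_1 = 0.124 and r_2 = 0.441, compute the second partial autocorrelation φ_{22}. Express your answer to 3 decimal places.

0.432

φ_{22} = (r_2 − r_1²) / (1 − r_1²)
r_1² = (0.124)² = 0.015376
Numerator = 0.441 − 0.0154 = 0.4256; denominator = 1 − 0.0154 = 0.9846
φ_{22} = 0.4256 / 0.9846 = 0.432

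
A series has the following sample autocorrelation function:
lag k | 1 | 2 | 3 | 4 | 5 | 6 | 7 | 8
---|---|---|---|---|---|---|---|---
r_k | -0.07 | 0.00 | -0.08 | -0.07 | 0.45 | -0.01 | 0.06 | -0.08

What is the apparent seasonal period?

The largest autocorrelation is r_5 = 0.45; the remaining lags stay at or below 0.06.
The dominant spike at lag 5 indicates a seasonal period of 5.

5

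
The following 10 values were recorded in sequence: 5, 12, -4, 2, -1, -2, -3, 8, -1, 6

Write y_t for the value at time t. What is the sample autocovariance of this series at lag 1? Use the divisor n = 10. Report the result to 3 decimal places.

Mean ȳ = (5 + 12 − 4 + 2 − 1 − 2 − 3 + 8 − 1 + 6)/10 = 2.2000
Σ_{t=1}^{9}(y_t−ȳ)(y_{t+1}−ȳ) = -57.0400
γ_1 = -57.0400 / 10 = -5.704

-5.704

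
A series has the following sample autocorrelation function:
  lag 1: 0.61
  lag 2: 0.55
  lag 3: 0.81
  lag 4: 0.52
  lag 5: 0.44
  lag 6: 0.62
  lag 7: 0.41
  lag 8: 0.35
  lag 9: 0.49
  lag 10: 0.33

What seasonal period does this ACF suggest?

3

The largest autocorrelation is r_3 = 0.81, with a weaker echo at lag 6 (0.62); the remaining lags stay at or below 0.61. The elevated value at lag 1 (0.61), dropping to 0.55 at lag 2, reflects decaying short-term dependence rather than seasonality.
The dominant spike at lag 3 indicates a seasonal period of 3.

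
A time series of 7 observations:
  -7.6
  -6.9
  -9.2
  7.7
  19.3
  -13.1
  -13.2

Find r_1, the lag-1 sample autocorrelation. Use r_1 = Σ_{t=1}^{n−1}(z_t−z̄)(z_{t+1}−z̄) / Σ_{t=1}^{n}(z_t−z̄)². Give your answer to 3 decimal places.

0.107

Mean z̄ = (-7.6 − 6.9 − 9.2 + 7.7 + 19.3 − 13.1 − 13.2)/7 = -3.2857
Deviations from mean: -4.3143, -3.6143, -5.9143, 10.9857, 22.5857, -9.8143, -9.9143
Numerator Σ_{t=1}^{6}(z_t−z̄)(z_{t+1}−z̄) = 95.7555
Denominator Σ(z_t−z̄)² = 892.0686
r_1 = 95.7555 / 892.0686 = 0.107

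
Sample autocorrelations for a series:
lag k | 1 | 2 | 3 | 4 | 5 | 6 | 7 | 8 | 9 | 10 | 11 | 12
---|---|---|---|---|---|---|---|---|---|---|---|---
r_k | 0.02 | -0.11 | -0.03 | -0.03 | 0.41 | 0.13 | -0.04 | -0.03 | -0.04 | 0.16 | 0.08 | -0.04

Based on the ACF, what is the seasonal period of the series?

5

The largest autocorrelation is r_5 = 0.41, with a weaker echo at lag 10 (0.16); the remaining lags stay at or below 0.13.
The dominant spike at lag 5 indicates a seasonal period of 5.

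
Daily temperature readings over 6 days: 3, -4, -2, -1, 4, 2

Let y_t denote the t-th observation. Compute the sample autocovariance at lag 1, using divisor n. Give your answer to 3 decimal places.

Mean ȳ = (3 − 4 − 2 − 1 + 4 + 2)/6 = 0.3333
Deviations: 2.6667, -4.3333, -2.3333, -1.3333, 3.6667, 1.6667
Σ_{t=1}^{5}(y_t−ȳ)(y_{t+1}−ȳ) = 2.8889
γ_1 = 2.8889 / 6 = 0.481

0.481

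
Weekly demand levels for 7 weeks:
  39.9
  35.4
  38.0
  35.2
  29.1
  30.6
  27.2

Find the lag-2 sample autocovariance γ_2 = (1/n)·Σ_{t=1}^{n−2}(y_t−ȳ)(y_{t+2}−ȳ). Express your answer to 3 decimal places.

4.965

Mean ȳ = (39.9 + 35.4 + 38.0 + 35.2 + 29.1 + 30.6 + 27.2)/7 = 33.6286
Σ_{t=1}^{5}(y_t−ȳ)(y_{t+2}−ȳ) = 34.7555
γ_2 = 34.7555 / 7 = 4.965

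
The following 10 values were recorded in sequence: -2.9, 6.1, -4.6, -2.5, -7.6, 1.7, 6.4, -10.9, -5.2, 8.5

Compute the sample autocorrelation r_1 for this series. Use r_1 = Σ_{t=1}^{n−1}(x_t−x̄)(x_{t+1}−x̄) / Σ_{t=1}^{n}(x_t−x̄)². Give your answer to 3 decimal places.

Mean x̄ = (-2.9 + 6.1 − 4.6 − 2.5 − 7.6 + 1.7 + 6.4 − 10.9 − 5.2 + 8.5)/10 = -1.1000
Numerator Σ_{t=1}^{9}(x_t−x̄)(x_{t+1}−x̄) = -94.0400
Denominator Σ(x_t−x̄)² = 380.6400
r_1 = -94.0400 / 380.6400 = -0.247

-0.247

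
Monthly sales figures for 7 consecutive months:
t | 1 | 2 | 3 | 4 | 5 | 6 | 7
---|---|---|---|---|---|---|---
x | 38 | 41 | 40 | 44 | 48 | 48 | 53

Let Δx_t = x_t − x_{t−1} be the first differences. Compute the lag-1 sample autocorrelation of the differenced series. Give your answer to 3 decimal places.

-0.500

First differences Δx: 3, -1, 4, 4, 0, 5
Mean of differences = 2.5000
Numerator Σ(Δx_t−Δx̄)(Δx_{t+1}−Δx̄) = -14.7500
Denominator Σ(Δx_t−Δx̄)² = 29.5000
r_1(Δx) = -14.7500 / 29.5000 = -0.500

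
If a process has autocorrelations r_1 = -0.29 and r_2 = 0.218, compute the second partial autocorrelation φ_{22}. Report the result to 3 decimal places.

φ_{22} = (r_2 − r_1²) / (1 − r_1²)
r_1² = (-0.29)² = 0.0841
Numerator = 0.218 − 0.0841 = 0.1339; denominator = 1 − 0.0841 = 0.9159
φ_{22} = 0.1339 / 0.9159 = 0.146

0.146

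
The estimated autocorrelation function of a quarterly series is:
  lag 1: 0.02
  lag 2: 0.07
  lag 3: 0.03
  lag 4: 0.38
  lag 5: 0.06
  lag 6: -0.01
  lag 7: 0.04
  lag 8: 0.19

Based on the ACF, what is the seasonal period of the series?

4

The largest autocorrelation is r_4 = 0.38, with a weaker echo at lag 8 (0.19); the remaining lags stay at or below 0.07.
The dominant spike at lag 4 indicates a seasonal period of 4.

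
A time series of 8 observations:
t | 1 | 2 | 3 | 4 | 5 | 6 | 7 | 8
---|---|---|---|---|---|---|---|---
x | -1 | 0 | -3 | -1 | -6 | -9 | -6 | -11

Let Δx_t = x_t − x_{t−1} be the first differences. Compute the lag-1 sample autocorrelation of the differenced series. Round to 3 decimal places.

First differences Δx: 1, -3, 2, -5, -3, 3, -5
Mean of differences = -1.4286
Numerator Σ(Δx_t−Δx̄)(Δx_{t+1}−Δx̄) = -38.6122
Denominator Σ(Δx_t−Δx̄)² = 67.7143
r_1(Δx) = -38.6122 / 67.7143 = -0.570

-0.570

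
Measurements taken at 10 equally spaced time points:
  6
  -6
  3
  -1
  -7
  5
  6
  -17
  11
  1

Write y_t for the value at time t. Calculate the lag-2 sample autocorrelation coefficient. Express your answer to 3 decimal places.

Mean ȳ = (6 − 6 + 3 − 1 − 7 + 5 + 6 − 17 + 11 + 1)/10 = 0.1000
Numerator Σ_{t=1}^{8}(y_t−ȳ)(y_{t+2}−ȳ) = -78.9200
Denominator Σ(y_t−ȳ)² = 602.9000
r_2 = -78.9200 / 602.9000 = -0.131

-0.131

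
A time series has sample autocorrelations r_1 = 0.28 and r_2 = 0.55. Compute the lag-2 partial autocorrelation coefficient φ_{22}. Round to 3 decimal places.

φ_{22} = (r_2 − r_1²) / (1 − r_1²)
r_1² = (0.28)² = 0.0784
Numerator = 0.55 − 0.0784 = 0.4716; denominator = 1 − 0.0784 = 0.9216
φ_{22} = 0.4716 / 0.9216 = 0.512

0.512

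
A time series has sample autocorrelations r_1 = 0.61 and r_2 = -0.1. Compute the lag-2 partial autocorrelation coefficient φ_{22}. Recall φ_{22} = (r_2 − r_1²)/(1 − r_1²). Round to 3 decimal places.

-0.752

φ_{22} = (r_2 − r_1²) / (1 − r_1²)
r_1² = (0.61)² = 0.3721
Numerator = -0.1 − 0.3721 = -0.4721; denominator = 1 − 0.3721 = 0.6279
φ_{22} = -0.4721 / 0.6279 = -0.752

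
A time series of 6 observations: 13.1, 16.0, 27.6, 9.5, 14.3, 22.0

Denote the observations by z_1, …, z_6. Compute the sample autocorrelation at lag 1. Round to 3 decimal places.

Mean z̄ = (13.1 + 16.0 + 27.6 + 9.5 + 14.3 + 22.0)/6 = 17.0833
Σ(z_t−z̄)(z_{t+1}−z̄) = (4.3153) + (-11.3931) + (-79.7514) + (21.1069) + (-13.6847) = -79.4069
Denominator Σ(z_t−z̄)² = 217.0683
r_1 = -79.4069 / 217.0683 = -0.366

-0.366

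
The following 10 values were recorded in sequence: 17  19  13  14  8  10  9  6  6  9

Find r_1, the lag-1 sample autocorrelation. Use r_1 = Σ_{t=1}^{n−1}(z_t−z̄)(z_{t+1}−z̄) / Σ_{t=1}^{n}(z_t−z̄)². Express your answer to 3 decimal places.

Mean z̄ = (17 + 19 + 13 + 14 + 8 + 10 + 9 + 6 + 6 + 9)/10 = 11.1000
Numerator Σ_{t=1}^{9}(z_t−z̄)(z_{t+1}−z̄) = 111.2900
Denominator Σ(z_t−z̄)² = 180.9000
r_1 = 111.2900 / 180.9000 = 0.615

0.615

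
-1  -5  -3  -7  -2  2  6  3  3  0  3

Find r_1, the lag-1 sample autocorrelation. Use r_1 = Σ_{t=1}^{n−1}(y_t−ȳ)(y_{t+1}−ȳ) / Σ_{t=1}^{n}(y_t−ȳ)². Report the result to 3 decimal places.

Mean ȳ = (-1 − 5 − 3 − 7 − 2 + 2 + 6 + 3 + 3 + 0 + 3)/11 = -0.0909
Numerator Σ_{t=1}^{10}(y_t−ȳ)(y_{t+1}−ȳ) = 89.7190
Denominator Σ(y_t−ȳ)² = 154.9091
r_1 = 89.7190 / 154.9091 = 0.579

0.579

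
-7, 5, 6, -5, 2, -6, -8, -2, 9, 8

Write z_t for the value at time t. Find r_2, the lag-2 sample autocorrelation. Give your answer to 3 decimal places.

Mean z̄ = (-7 + 5 + 6 − 5 + 2 − 6 − 8 − 2 + 9 + 8)/10 = 0.2000
Numerator Σ_{t=1}^{8}(z_t−z̄)(z_{t+2}−z̄) = -114.4800
Denominator Σ(z_t−z̄)² = 387.6000
r_2 = -114.4800 / 387.6000 = -0.295

-0.295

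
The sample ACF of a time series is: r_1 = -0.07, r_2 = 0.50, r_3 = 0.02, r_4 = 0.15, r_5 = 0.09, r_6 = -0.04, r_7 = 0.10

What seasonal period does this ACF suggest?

The largest autocorrelation is r_2 = 0.50, with a weaker echo at lag 4 (0.15); the remaining lags stay at or below 0.10.
The dominant spike at lag 2 indicates a seasonal period of 2.

2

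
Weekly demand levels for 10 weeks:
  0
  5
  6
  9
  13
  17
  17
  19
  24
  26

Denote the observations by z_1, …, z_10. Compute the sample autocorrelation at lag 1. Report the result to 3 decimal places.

Mean z̄ = (0 + 5 + 6 + 9 + 13 + 17 + 17 + 19 + 24 + 26)/10 = 13.6000
Numerator Σ_{t=1}^{9}(z_t−z̄)(z_{t+1}−z̄) = 433.0400
Denominator Σ(z_t−z̄)² = 652.4000
r_1 = 433.0400 / 652.4000 = 0.664

0.664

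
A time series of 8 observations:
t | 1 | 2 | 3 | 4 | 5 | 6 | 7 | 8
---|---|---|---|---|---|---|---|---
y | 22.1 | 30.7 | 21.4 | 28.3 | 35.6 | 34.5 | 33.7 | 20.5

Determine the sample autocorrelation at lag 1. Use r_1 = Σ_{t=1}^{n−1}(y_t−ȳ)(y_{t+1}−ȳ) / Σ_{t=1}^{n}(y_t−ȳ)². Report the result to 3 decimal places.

Mean ȳ = (22.1 + 30.7 + 21.4 + 28.3 + 35.6 + 34.5 + 33.7 + 20.5)/8 = 28.3500
Deviations from mean: -6.2500, 2.3500, -6.9500, -0.0500, 7.2500, 6.1500, 5.3500, -7.8500
Σ(y_t−ȳ)(y_{t+1}−ȳ) = (-14.6875) + (-16.3325) + (0.3475) + (-0.3625) + (44.5875) + (32.9025) + (-41.9975) = 4.4575
Denominator Σ(y_t−ȳ)² = 273.5200
r_1 = 4.4575 / 273.5200 = 0.016

0.016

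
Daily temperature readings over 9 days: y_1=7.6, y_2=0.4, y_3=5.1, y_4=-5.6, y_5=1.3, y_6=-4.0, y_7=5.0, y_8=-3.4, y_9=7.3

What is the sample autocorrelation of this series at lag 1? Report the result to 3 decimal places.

Mean ȳ = (7.6 + 0.4 + 5.1 − 5.6 + 1.3 − 4.0 + 5.0 − 3.4 + 7.3)/9 = 1.5222
Numerator Σ_{t=1}^{8}(y_t−ȳ)(y_{t+1}−ȳ) = -98.2705
Denominator Σ(y_t−ȳ)² = 201.9756
r_1 = -98.2705 / 201.9756 = -0.487

-0.487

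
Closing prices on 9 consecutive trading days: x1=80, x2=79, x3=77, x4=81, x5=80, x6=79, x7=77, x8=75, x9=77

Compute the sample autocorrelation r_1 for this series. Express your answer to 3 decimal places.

0.341

Mean x̄ = (80 + 79 + 77 + 81 + 80 + 79 + 77 + 75 + 77)/9 = 78.3333
Numerator Σ_{t=1}^{8}(x_t−x̄)(x_{t+1}−x̄) = 10.2222
Denominator Σ(x_t−x̄)² = 30.0000
r_1 = 10.2222 / 30.0000 = 0.341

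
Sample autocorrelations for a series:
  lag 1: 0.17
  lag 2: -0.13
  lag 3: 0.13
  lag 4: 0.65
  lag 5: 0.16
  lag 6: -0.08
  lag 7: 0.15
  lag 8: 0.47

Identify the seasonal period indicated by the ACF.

The largest autocorrelation is r_4 = 0.65, with a weaker echo at lag 8 (0.47); the remaining lags stay at or below 0.17.
The dominant spike at lag 4 indicates a seasonal period of 4.

4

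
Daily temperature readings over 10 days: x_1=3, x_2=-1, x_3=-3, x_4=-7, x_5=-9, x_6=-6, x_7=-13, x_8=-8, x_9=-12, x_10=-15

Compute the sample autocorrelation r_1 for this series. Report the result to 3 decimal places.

0.448

Mean x̄ = (3 − 1 − 3 − 7 − 9 − 6 − 13 − 8 − 12 − 15)/10 = -7.1000
Numerator Σ_{t=1}^{9}(x_t−x̄)(x_{t+1}−x̄) = 126.6900
Denominator Σ(x_t−x̄)² = 282.9000
r_1 = 126.6900 / 282.9000 = 0.448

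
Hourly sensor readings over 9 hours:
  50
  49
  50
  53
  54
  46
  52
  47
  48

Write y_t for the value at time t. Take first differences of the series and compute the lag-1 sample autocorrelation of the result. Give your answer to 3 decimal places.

First differences Δy: -1, 1, 3, 1, -8, 6, -5, 1
Mean of differences = -0.2500
Numerator Σ(Δy_t−Δȳ)(Δy_{t+1}−Δȳ) = -86.5625
Denominator Σ(Δy_t−Δȳ)² = 137.5000
r_1(Δy) = -86.5625 / 137.5000 = -0.630

-0.630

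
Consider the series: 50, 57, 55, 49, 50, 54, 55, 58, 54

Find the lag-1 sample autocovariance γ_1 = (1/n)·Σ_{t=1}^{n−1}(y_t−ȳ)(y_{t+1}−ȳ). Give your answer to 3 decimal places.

Mean ȳ = (50 + 57 + 55 + 49 + 50 + 54 + 55 + 58 + 54)/9 = 53.5556
Σ_{t=1}^{8}(y_t−ȳ)(y_{t+1}−ȳ) = 9.8025
γ_1 = 9.8025 / 9 = 1.089

1.089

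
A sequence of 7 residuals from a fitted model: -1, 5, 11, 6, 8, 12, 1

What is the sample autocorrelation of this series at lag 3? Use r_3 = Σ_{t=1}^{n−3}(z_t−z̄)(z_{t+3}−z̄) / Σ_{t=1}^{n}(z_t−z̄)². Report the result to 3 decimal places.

0.200

Mean z̄ = (-1 + 5 + 11 + 6 + 8 + 12 + 1)/7 = 6.0000
Deviations from mean: -7.0000, -1.0000, 5.0000, 0.0000, 2.0000, 6.0000, -5.0000
Σ(z_t−z̄)(z_{t+3}−z̄) = (0.0000) + (-2.0000) + (30.0000) + (0.0000) = 28.0000
Denominator Σ(z_t−z̄)² = 140.0000
r_3 = 28.0000 / 140.0000 = 0.200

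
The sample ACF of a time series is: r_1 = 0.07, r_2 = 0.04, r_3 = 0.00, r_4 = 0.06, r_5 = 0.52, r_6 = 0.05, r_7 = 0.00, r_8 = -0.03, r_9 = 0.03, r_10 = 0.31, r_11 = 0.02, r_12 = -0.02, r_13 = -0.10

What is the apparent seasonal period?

The largest autocorrelation is r_5 = 0.52, with a weaker echo at lag 10 (0.31); the remaining lags stay at or below 0.07.
The dominant spike at lag 5 indicates a seasonal period of 5.

5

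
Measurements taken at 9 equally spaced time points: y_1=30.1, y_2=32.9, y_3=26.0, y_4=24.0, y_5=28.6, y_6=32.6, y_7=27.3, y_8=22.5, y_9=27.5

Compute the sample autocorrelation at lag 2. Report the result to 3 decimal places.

Mean ȳ = (30.1 + 32.9 + 26.0 + 24.0 + 28.6 + 32.6 + 27.3 + 22.5 + 27.5)/9 = 27.9444
Σ(y_t−ȳ)(y_{t+2}−ȳ) = (-4.1914) + (-19.5469) + (-1.2747) + (-18.3636) + (-0.4225) + (-25.3469) + (0.2864) = -68.8595
Denominator Σ(y_t−ȳ)² = 100.9022
r_2 = -68.8595 / 100.9022 = -0.682

-0.682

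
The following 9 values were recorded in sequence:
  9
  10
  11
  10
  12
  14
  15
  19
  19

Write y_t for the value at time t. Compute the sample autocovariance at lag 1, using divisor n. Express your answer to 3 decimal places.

Mean ȳ = (9 + 10 + 11 + 10 + 12 + 14 + 15 + 19 + 19)/9 = 13.2222
Σ_{t=1}^{8}(y_t−ȳ)(y_{t+1}−ȳ) = 75.9506
γ_1 = 75.9506 / 9 = 8.439

8.439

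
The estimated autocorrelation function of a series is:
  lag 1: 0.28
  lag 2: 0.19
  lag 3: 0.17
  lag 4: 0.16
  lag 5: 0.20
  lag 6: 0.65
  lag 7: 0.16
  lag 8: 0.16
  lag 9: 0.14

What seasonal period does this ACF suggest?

6

The largest autocorrelation is r_6 = 0.65; the remaining lags stay at or below 0.28. The elevated value at lag 1 (0.28), dropping to 0.19 at lag 2, reflects decaying short-term dependence rather than seasonality.
The dominant spike at lag 6 indicates a seasonal period of 6.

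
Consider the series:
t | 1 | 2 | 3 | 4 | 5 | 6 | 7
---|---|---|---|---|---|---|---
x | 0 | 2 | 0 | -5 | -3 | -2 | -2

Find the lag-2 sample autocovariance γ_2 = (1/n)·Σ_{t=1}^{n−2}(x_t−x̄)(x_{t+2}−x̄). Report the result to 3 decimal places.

Mean x̄ = (0 + 2 + 0 − 5 − 3 − 2 − 2)/7 = -1.4286
Σ_{t=1}^{5}(x_t−x̄)(x_{t+2}−x̄) = -9.5102
γ_2 = -9.5102 / 7 = -1.359

-1.359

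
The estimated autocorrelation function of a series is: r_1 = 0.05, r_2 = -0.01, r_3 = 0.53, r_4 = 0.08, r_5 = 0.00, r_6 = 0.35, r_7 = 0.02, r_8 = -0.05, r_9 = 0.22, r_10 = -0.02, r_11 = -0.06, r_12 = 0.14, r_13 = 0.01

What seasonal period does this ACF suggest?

The largest autocorrelation is r_3 = 0.53, with weaker echoes at lags 6 (0.35) and 9 (0.22); the remaining lags stay at or below 0.14.
The dominant spike at lag 3 indicates a seasonal period of 3.

3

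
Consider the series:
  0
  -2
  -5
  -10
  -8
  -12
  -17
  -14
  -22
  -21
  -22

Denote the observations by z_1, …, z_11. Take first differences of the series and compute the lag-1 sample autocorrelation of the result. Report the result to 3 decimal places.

First differences Δz: -2, -3, -5, 2, -4, -5, 3, -8, 1, -1
Mean of differences = -2.2000
Numerator Σ(Δz_t−Δz̄)(Δz_{t+1}−Δz̄) = -71.6400
Denominator Σ(Δz_t−Δz̄)² = 109.6000
r_1(Δz) = -71.6400 / 109.6000 = -0.654

-0.654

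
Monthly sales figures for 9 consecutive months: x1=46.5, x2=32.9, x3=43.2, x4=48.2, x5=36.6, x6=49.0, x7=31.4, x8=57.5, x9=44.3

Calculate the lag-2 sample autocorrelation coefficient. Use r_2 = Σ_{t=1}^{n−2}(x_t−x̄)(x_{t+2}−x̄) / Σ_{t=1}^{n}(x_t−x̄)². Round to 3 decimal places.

0.223

Mean x̄ = (46.5 + 32.9 + 43.2 + 48.2 + 36.6 + 49.0 + 31.4 + 57.5 + 44.3)/9 = 43.2889
Numerator Σ_{t=1}^{7}(x_t−x̄)(x_{t+2}−x̄) = 125.9998
Denominator Σ(x_t−x̄)² = 564.0489
r_2 = 125.9998 / 564.0489 = 0.223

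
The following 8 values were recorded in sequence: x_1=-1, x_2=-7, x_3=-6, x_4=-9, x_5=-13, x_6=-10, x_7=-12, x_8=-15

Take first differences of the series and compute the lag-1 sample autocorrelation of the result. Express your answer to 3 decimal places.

-0.411

First differences Δx: -6, 1, -3, -4, 3, -2, -3
Mean of differences = -2.0000
Numerator Σ(Δx_t−Δx̄)(Δx_{t+1}−Δx̄) = -23.0000
Denominator Σ(Δx_t−Δx̄)² = 56.0000
r_1(Δx) = -23.0000 / 56.0000 = -0.411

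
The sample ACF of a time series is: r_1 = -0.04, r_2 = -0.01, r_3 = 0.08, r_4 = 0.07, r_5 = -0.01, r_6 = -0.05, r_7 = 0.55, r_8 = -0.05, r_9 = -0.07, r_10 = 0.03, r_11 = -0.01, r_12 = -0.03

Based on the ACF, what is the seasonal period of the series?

7

The largest autocorrelation is r_7 = 0.55; the remaining lags stay at or below 0.08.
The dominant spike at lag 7 indicates a seasonal period of 7.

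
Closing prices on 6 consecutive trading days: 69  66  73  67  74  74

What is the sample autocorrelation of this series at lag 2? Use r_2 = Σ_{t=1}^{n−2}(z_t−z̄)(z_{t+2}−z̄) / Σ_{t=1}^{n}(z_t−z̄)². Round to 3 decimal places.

Mean z̄ = (69 + 66 + 73 + 67 + 74 + 74)/6 = 70.5000
Deviations from mean: -1.5000, -4.5000, 2.5000, -3.5000, 3.5000, 3.5000
Numerator Σ_{t=1}^{4}(z_t−z̄)(z_{t+2}−z̄) = 8.5000
Denominator Σ(z_t−z̄)² = 65.5000
r_2 = 8.5000 / 65.5000 = 0.130

0.130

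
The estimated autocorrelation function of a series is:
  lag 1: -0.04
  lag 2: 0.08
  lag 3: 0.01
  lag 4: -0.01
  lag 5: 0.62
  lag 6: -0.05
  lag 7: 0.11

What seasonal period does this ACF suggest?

The largest autocorrelation is r_5 = 0.62; the remaining lags stay at or below 0.11.
The dominant spike at lag 5 indicates a seasonal period of 5.

5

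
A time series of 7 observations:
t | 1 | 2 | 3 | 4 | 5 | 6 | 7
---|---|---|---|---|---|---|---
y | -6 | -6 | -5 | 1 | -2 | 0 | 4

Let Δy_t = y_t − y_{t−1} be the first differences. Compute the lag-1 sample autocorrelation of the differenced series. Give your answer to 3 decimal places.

First differences Δy: 0, 1, 6, -3, 2, 4
Mean of differences = 1.6667
Numerator Σ(Δy_t−Δȳ)(Δy_{t+1}−Δȳ) = -22.7778
Denominator Σ(Δy_t−Δȳ)² = 49.3333
r_1(Δy) = -22.7778 / 49.3333 = -0.462

-0.462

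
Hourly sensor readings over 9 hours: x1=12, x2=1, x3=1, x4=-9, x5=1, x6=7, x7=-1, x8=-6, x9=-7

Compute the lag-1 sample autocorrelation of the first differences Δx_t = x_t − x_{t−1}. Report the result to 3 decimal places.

First differences Δx: -11, 0, -10, 10, 6, -8, -5, -1
Mean of differences = -2.3750
Numerator Σ(Δx_t−Δx̄)(Δx_{t+1}−Δx̄) = -65.2656
Denominator Σ(Δx_t−Δx̄)² = 401.8750
r_1(Δx) = -65.2656 / 401.8750 = -0.162

-0.162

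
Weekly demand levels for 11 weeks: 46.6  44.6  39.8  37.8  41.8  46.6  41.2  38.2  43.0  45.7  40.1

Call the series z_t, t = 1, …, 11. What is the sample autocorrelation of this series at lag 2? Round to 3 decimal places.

Mean z̄ = (46.6 + 44.6 + 39.8 + 37.8 + 41.8 + 46.6 + 41.2 + 38.2 + 43.0 + 45.7 + 40.1)/11 = 42.3091
Numerator Σ_{t=1}^{9}(z_t−z̄)(z_{t+2}−z̄) = -72.4602
Denominator Σ(z_t−z̄)² = 103.9291
r_2 = -72.4602 / 103.9291 = -0.697

-0.697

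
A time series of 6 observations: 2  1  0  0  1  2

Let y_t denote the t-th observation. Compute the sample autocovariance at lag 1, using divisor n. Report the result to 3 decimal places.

0.167

Mean ȳ = (2 + 1 + 0 + 0 + 1 + 2)/6 = 1.0000
Deviations: 1.0000, 0.0000, -1.0000, -1.0000, 0.0000, 1.0000
Σ_{t=1}^{5}(y_t−ȳ)(y_{t+1}−ȳ) = 1.0000
γ_1 = 1.0000 / 6 = 0.167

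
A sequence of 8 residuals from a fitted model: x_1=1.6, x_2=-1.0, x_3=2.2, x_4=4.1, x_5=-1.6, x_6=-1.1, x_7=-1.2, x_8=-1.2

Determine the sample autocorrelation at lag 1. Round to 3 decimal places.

Mean x̄ = (1.6 − 1.0 + 2.2 + 4.1 − 1.6 − 1.1 − 1.2 − 1.2)/8 = 0.2250
Numerator Σ_{t=1}^{7}(x_t−x̄)(x_{t+1}−x̄) = 2.8144
Denominator Σ(x_t−x̄)² = 31.4550
r_1 = 2.8144 / 31.4550 = 0.089

0.089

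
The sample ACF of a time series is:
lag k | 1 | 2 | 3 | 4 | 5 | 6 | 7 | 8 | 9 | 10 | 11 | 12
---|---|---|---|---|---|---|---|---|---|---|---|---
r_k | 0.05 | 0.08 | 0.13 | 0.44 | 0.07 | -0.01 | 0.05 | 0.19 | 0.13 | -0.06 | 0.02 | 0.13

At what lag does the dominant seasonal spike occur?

4

The largest autocorrelation is r_4 = 0.44, with a weaker echo at lag 8 (0.19); the remaining lags stay at or below 0.13.
The dominant spike at lag 4 indicates a seasonal period of 4.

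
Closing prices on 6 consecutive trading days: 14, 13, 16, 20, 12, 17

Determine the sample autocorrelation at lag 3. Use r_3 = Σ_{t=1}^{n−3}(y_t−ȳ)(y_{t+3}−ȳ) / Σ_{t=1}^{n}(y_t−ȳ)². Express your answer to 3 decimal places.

0.062

Mean ȳ = (14 + 13 + 16 + 20 + 12 + 17)/6 = 15.3333
Σ(y_t−ȳ)(y_{t+3}−ȳ) = (-6.2222) + (7.7778) + (1.1111) = 2.6667
Denominator Σ(y_t−ȳ)² = 43.3333
r_3 = 2.6667 / 43.3333 = 0.062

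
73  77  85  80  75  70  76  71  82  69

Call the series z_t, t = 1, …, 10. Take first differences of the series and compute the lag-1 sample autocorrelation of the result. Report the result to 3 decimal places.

First differences Δz: 4, 8, -5, -5, -5, 6, -5, 11, -13
Mean of differences = -0.4444
Numerator Σ(Δz_t−Δz̄)(Δz_{t+1}−Δz̄) = -213.9753
Denominator Σ(Δz_t−Δz̄)² = 504.2222
r_1(Δz) = -213.9753 / 504.2222 = -0.424

-0.424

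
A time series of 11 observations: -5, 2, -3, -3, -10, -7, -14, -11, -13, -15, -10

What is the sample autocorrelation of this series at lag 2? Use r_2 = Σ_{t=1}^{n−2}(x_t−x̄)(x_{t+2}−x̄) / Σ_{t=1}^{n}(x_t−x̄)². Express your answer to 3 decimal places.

0.451

Mean x̄ = (-5 + 2 − 3 − 3 − 10 − 7 − 14 − 11 − 13 − 15 − 10)/11 = -8.0909
Numerator Σ_{t=1}^{9}(x_t−x̄)(x_{t+2}−x̄) = 129.5289
Denominator Σ(x_t−x̄)² = 286.9091
r_2 = 129.5289 / 286.9091 = 0.451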